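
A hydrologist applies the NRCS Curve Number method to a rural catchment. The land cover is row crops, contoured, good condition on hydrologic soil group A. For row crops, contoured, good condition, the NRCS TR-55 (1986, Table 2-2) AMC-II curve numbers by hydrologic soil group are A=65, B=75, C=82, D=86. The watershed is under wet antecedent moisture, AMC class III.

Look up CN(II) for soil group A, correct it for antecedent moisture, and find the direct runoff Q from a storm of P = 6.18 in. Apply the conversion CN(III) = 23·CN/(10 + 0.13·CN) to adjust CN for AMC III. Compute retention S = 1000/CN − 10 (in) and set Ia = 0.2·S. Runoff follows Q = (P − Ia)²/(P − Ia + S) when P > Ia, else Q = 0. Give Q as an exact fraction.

Q = 7291622881/1799845450 in ≈ 4.051 in

NRCS table: row crops, contoured, good condition, soil group A → CN(II) = 65
CN(III) from CN(II)=65: (23·65)/(10 + 0.13·65) = 29900/369 ≈ 81.030
S = 1000/(29900/369) − 10 = 700/299 in ≈ 2.341 in
Initial abstraction Ia = S/5 = (700/299)/5 = 140/299 ≈ 0.468 in
Since P=6.180 > Ia=0.468: effective rainfall P−Ia = 85391/14950 in
Q = (85391/14950)²/((85391/14950) + 700/299) = (7291622881/223502500)/(120391/14950) = 7291622881/1799845450 in ≈ 4.051 in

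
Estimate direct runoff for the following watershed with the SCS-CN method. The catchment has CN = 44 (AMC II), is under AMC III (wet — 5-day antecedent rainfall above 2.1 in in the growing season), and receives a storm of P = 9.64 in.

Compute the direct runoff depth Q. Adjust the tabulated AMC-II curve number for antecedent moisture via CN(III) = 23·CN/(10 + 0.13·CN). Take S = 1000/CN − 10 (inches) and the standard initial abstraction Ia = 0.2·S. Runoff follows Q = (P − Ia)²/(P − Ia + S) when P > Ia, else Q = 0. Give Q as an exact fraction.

Wet (AMC III): CN(III) = 23·44/(10 + 0.13·44) = 1012/(393/25) = 25300/393 ≈ 64.377
Max retention: S = 1000/(25300/393) − 10 = 1400/253 in (≈ 5.534 in)
Ia = 0.2S: 0.2·5.534 = 1.107 in (exactly 280/253)
Excess rainfall: 9.640 − 1.107 = 8.533 in; P > Ia so Q > 0
Q: (53973/6325)² ÷ (88973/6325) = 2913084729/562754225 in (≈ 5.176 in)

Q = 2913084729/562754225 in ≈ 5.176 in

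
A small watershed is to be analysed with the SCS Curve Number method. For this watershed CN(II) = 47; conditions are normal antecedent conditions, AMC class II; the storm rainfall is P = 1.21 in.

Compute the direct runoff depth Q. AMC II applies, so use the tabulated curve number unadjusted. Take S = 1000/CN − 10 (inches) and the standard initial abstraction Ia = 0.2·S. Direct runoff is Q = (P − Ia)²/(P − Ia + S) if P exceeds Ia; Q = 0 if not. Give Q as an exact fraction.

Q = 0 in ≈ 0.000 in

CN(II) = 47; AMC II needs no correction.
Retention S: 1000/CN − 10 with CN=47.000 → S = 530/47 ≈ 11.277 in
Initial abstraction Ia = S/5 = (530/47)/5 = 106/47 ≈ 2.255 in
P = 1.210 ≤ Ia = 2.255 in: entire storm abstracted, Q = 0.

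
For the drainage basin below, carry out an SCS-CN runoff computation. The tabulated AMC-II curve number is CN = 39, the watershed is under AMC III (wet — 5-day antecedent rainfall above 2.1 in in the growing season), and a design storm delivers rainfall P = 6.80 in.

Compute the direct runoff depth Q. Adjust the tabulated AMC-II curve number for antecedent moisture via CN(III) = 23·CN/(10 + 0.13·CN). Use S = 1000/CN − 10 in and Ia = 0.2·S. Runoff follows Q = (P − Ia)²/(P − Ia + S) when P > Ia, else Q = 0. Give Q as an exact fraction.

CN(III) from CN(II)=39: (23·39)/(10 + 0.13·39) = 89700/1507 ≈ 59.522
Max retention: S = 1000/(89700/1507) − 10 = 6100/897 in (≈ 6.800 in)
Initial abstraction Ia = S/5 = (6100/897)/5 = 1220/897 ≈ 1.360 in
Since P=6.800 > Ia=1.360: effective rainfall P−Ia = 24398/4485 in
Q: (24398/4485)² ÷ (54898/4485) = 297631202/123108765 in (≈ 2.418 in)

Q = 297631202/123108765 in ≈ 2.418 in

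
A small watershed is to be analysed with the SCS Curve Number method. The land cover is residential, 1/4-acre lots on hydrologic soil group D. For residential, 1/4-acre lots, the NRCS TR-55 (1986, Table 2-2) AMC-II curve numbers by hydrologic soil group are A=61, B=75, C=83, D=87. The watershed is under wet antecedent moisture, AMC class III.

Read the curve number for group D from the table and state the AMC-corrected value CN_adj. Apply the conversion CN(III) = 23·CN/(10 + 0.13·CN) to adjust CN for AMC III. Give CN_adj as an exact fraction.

NRCS table: residential, 1/4-acre lots, soil group D → CN(II) = 87
Wet (AMC III): CN(III) = 23·87/(10 + 0.13·87) = 2001/(2131/100) = 200100/2131 ≈ 93.900

CN_adj = 200100/2131 ≈ 93.900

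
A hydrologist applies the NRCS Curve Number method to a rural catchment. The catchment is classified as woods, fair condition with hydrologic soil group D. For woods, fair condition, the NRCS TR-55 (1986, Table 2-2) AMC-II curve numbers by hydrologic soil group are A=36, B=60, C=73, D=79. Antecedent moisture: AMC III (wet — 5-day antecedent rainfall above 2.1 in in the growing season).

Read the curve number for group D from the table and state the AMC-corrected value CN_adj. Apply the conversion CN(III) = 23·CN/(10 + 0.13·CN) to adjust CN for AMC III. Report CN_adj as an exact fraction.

CN_adj = 181700/2027 ≈ 89.640

NRCS table: woods, fair condition, soil group D → CN(II) = 79
Wet (AMC III): CN(III) = 23·79/(10 + 0.13·79) = 1817/(2027/100) = 181700/2027 ≈ 89.640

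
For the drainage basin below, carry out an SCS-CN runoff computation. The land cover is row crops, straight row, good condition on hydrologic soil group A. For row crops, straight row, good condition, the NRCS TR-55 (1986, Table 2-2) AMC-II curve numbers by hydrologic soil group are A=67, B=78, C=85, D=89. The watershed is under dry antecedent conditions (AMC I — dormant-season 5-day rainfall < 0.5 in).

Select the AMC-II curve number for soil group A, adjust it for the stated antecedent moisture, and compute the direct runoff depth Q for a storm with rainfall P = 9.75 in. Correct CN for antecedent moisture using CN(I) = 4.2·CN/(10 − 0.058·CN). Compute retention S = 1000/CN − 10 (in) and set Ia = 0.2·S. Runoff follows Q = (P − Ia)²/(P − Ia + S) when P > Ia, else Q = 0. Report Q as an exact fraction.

Q = 192959881/67331516 in ≈ 2.866 in

NRCS table: row crops, straight row, good condition, soil group A → CN(II) = 67
Adjust CN=67 to AMC I: 4.2·67/(10 − 0.058·67) → (1407/5) ÷ (3057/500) = 46900/1019 ≈ 46.026
Max retention: S = 1000/(46900/1019) − 10 = 5500/469 in (≈ 11.727 in)
Ia = 0.2S: 0.2·11.727 = 2.345 in (exactly 1100/469)
Since P=9.750 > Ia=2.345: effective rainfall P−Ia = 13891/1876 in
Runoff Q = (P−Ia)²/(P−Ia+S) = (7.405)²/(7.405+11.727) = 192959881/67331516 ≈ 2.866 in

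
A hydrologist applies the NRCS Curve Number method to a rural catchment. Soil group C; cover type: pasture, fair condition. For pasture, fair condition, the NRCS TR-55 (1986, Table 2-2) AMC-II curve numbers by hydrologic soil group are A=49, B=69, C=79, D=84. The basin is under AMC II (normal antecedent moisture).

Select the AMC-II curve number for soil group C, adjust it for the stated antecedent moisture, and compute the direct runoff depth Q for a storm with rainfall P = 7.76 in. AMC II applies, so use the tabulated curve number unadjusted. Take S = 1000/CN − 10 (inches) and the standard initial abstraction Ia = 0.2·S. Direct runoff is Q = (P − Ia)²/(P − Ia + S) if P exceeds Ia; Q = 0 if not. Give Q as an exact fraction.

NRCS table: pasture, fair condition, soil group C → CN(II) = 79
Average conditions: CN = 79 (no AMC adjustment).
Retention S: 1000/CN − 10 with CN=79.000 → S = 210/79 ≈ 2.658 in
Initial abstraction Ia = S/5 = (210/79)/5 = 42/79 ≈ 0.532 in
Since P=7.760 > Ia=0.532: effective rainfall P−Ia = 14276/1975 in
Runoff Q = (P−Ia)²/(P−Ia+S) = (7.228)²/(7.228+2.658) = 101902088/19281925 ≈ 5.285 in

Q = 101902088/19281925 in ≈ 5.285 in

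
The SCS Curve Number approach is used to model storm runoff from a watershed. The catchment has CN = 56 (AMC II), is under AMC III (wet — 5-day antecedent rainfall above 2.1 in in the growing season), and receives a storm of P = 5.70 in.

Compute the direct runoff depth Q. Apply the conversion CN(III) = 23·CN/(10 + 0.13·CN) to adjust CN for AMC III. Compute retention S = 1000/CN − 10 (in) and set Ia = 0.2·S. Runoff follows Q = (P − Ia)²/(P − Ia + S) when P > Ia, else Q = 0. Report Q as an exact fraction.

Adjust CN=56 to AMC III: 23·56/(10 + 0.13·56) → 1288 ÷ (432/25) = 4025/54 ≈ 74.537
S = 1000/(4025/54) − 10 = 550/161 in ≈ 3.416 in
Initial abstraction Ia = S/5 = (550/161)/5 = 110/161 ≈ 0.683 in
P − Ia = 5.700 − 0.683 = 8077/1610 ≈ 5.017 in (> 0, runoff occurs)
Runoff Q = (P−Ia)²/(P−Ia+S) = (5.017)²/(5.017+3.416) = 65237929/21858970 ≈ 2.984 in

Q = 65237929/21858970 in ≈ 2.984 in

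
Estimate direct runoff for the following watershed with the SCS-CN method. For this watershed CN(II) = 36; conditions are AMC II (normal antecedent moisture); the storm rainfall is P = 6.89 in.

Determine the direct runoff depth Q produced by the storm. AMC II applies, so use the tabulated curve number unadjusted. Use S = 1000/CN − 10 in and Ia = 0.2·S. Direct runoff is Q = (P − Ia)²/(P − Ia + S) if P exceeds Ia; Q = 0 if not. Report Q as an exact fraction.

Q = 9006001/17100900 in ≈ 0.527 in

CN(II) = 36; AMC II needs no correction.
S = 1000/36 − 10 = 160/9 in ≈ 17.778 in
Ia = 0.2·(160/9) = 32/9 in ≈ 3.556 in
Excess rainfall: 6.890 − 3.556 = 3.334 in; P > Ia so Q > 0
Runoff Q = (P−Ia)²/(P−Ia+S) = (3.334)²/(3.334+17.778) = 9006001/17100900 ≈ 0.527 in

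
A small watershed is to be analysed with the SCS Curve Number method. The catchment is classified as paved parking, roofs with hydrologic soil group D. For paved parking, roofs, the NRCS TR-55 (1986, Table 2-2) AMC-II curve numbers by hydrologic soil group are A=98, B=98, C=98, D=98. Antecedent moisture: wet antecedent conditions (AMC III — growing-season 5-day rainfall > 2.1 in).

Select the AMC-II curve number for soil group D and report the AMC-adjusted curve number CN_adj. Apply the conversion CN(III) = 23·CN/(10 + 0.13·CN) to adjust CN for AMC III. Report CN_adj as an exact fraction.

NRCS table: paved parking, roofs, soil group D → CN(II) = 98
CN(III) from CN(II)=98: (23·98)/(10 + 0.13·98) = 112700/1137 ≈ 99.120

CN_adj = 112700/1137 ≈ 99.120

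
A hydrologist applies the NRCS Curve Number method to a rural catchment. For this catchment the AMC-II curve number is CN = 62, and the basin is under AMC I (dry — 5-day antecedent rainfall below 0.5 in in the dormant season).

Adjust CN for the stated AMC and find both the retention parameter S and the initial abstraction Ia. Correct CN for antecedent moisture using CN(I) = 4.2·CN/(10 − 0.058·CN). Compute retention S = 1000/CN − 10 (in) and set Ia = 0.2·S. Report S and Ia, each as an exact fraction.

CN(I) from CN(II)=62: (4.2·62)/(10 − 0.058·62) = 65100/1601 ≈ 40.662
S = 1000/(65100/1601) − 10 = 9500/651 in ≈ 14.593 in
Ia = 0.2S: 0.2·14.593 = 2.919 in (exactly 1900/651)

S = 9500/651 in ≈ 14.593 in; Ia = 1900/651 in ≈ 2.919 in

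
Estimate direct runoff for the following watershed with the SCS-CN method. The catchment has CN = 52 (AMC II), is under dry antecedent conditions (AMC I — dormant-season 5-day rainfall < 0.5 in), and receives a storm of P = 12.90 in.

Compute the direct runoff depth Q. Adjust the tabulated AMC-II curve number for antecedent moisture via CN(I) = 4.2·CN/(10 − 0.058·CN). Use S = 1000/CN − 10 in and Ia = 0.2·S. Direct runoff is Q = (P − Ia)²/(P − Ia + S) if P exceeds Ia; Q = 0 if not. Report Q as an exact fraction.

Q = 59892121/25242490 in ≈ 2.373 in

Dry (AMC I): CN(I) = 4.2·52/(10 − 0.058·52) = (1092/5)/(873/125) = 9100/291 ≈ 31.271
Max retention: S = 1000/(9100/291) − 10 = 2000/91 in (≈ 21.978 in)
Ia = 0.2S: 0.2·21.978 = 4.396 in (exactly 400/91)
P − Ia = 12.900 − 4.396 = 7739/910 ≈ 8.504 in (> 0, runoff occurs)
Q: (7739/910)² ÷ (27739/910) = 59892121/25242490 in (≈ 2.373 in)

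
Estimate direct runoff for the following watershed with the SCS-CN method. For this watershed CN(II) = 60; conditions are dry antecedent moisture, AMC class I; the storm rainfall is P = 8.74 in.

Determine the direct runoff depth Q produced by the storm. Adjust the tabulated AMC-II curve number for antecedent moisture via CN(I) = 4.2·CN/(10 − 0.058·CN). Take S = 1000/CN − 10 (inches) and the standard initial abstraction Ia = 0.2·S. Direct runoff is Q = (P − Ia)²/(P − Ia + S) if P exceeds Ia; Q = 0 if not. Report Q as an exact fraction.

Q = 307335961/212722650 in ≈ 1.445 in

Adjust CN=60 to AMC I: 4.2·60/(10 − 0.058·60) → 252 ÷ (163/25) = 6300/163 ≈ 38.650
Max retention: S = 1000/(6300/163) − 10 = 1000/63 in (≈ 15.873 in)
Ia = 0.2S: 0.2·15.873 = 3.175 in (exactly 200/63)
Excess rainfall: 8.740 − 3.175 = 5.565 in; P > Ia so Q > 0
Q = (17531/3150)²/((17531/3150) + 1000/63) = (307335961/9922500)/(67531/3150) = 307335961/212722650 in ≈ 1.445 in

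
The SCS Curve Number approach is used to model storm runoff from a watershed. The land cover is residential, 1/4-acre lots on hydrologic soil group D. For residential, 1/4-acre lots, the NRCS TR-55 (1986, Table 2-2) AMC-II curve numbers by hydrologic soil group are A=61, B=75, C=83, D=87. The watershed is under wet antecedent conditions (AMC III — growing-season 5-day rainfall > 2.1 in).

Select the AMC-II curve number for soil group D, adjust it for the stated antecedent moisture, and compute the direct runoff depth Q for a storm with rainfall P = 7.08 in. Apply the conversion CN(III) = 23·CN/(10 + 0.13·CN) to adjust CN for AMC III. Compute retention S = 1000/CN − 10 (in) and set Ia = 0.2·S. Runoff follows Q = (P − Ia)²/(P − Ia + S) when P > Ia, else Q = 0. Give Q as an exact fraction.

NRCS table: residential, 1/4-acre lots, soil group D → CN(II) = 87
Wet (AMC III): CN(III) = 23·87/(10 + 0.13·87) = 2001/(2131/100) = 200100/2131 ≈ 93.900
Max retention: S = 1000/(200100/2131) − 10 = 1300/2001 in (≈ 0.650 in)
Initial abstraction Ia = S/5 = (1300/2001)/5 = 260/2001 ≈ 0.130 in
Since P=7.080 > Ia=0.130: effective rainfall P−Ia = 347677/50025 in
Runoff Q = (P−Ia)²/(P−Ia+S) = (6.950)²/(6.950+0.650) = 120879296329/19018354425 ≈ 6.356 in

Q = 120879296329/19018354425 in ≈ 6.356 in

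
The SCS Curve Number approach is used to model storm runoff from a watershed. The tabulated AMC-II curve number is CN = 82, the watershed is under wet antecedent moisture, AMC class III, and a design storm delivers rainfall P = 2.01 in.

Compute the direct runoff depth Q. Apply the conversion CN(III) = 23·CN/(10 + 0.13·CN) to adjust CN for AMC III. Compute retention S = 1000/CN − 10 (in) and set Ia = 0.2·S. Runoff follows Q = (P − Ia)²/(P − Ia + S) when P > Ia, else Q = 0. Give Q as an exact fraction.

Wet (AMC III): CN(III) = 23·82/(10 + 0.13·82) = 1886/(1033/50) = 94300/1033 ≈ 91.288
Max retention: S = 1000/(94300/1033) − 10 = 900/943 in (≈ 0.954 in)
Ia = 0.2·(900/943) = 180/943 in ≈ 0.191 in
Since P=2.010 > Ia=0.191: effective rainfall P−Ia = 171543/94300 in
Q: (171543/94300)² ÷ (261543/94300) = 9809000283/8221168300 in (≈ 1.193 in)

Q = 9809000283/8221168300 in ≈ 1.193 in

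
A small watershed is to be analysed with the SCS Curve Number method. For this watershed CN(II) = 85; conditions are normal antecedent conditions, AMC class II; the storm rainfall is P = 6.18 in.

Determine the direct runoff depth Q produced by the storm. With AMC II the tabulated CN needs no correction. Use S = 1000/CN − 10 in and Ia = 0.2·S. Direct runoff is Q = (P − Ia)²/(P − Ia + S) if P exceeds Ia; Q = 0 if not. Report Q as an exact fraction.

Q = 2725801/609450 in ≈ 4.473 in

CN(II) = 85; AMC II needs no correction.
S = 1000/85 − 10 = 30/17 in ≈ 1.765 in
Ia = 0.2·(30/17) = 6/17 in ≈ 0.353 in
Since P=6.180 > Ia=0.353: effective rainfall P−Ia = 4953/850 in
Q: (4953/850)² ÷ (6453/850) = 2725801/609450 in (≈ 4.473 in)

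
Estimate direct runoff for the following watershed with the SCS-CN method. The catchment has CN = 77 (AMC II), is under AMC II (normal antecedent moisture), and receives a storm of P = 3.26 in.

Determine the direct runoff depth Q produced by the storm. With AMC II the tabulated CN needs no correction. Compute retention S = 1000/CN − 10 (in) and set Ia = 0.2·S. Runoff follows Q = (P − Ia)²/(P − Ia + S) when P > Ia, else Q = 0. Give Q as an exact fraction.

Q = 105083001/83741350 in ≈ 1.255 in

CN(II) = 77; AMC II needs no correction.
S = 1000/77 − 10 = 230/77 in ≈ 2.987 in
Initial abstraction Ia = S/5 = (230/77)/5 = 46/77 ≈ 0.597 in
Excess rainfall: 3.260 − 0.597 = 2.663 in; P > Ia so Q > 0
Q: (10251/3850)² ÷ (21751/3850) = 105083001/83741350 in (≈ 1.255 in)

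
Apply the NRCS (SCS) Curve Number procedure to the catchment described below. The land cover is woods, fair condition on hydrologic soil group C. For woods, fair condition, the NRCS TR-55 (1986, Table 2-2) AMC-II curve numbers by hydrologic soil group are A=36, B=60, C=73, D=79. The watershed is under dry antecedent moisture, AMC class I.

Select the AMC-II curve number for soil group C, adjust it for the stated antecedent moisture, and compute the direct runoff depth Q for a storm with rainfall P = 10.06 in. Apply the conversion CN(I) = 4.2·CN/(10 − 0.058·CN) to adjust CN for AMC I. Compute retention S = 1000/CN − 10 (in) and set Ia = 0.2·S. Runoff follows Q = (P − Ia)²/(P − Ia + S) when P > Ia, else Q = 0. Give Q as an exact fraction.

NRCS table: woods, fair condition, soil group C → CN(II) = 73
Adjust CN=73 to AMC I: 4.2·73/(10 − 0.058·73) → (1533/5) ÷ (2883/500) = 51100/961 ≈ 53.174
Retention S: 1000/CN − 10 with CN=53.174 → S = 4500/511 ≈ 8.806 in
Initial abstraction Ia = S/5 = (4500/511)/5 = 900/511 ≈ 1.761 in
P − Ia = 10.060 − 1.761 = 212033/25550 ≈ 8.299 in (> 0, runoff occurs)
Runoff Q = (P−Ia)²/(P−Ia+S) = (8.299)²/(8.299+8.806) = 44957993089/11166193150 ≈ 4.026 in

Q = 44957993089/11166193150 in ≈ 4.026 in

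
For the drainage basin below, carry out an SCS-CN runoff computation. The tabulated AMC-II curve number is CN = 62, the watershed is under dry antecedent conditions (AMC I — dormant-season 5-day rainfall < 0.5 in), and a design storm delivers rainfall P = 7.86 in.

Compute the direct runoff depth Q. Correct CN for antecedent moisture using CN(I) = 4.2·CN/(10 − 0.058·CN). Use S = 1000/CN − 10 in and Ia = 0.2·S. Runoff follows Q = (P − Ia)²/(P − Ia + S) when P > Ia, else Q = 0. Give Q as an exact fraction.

Q = 25870470649/20696689650 in ≈ 1.250 in

Adjust CN=62 to AMC I: 4.2·62/(10 − 0.058·62) → (1302/5) ÷ (1601/250) = 65100/1601 ≈ 40.662
S = 1000/(65100/1601) − 10 = 9500/651 in ≈ 14.593 in
Initial abstraction Ia = S/5 = (9500/651)/5 = 1900/651 ≈ 2.919 in
Since P=7.860 > Ia=2.919: effective rainfall P−Ia = 160843/32550 in
Q = (160843/32550)²/((160843/32550) + 9500/651) = (25870470649/1059502500)/(635843/32550) = 25870470649/20696689650 in ≈ 1.250 in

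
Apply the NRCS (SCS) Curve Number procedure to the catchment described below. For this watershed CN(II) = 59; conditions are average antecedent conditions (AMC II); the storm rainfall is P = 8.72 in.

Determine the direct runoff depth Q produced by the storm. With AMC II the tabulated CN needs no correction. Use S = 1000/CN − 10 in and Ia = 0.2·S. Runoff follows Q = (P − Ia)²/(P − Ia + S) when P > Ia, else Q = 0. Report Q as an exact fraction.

Average conditions: CN = 59 (no AMC adjustment).
S = 1000/59 − 10 = 410/59 in ≈ 6.949 in
Ia = 0.2S: 0.2·6.949 = 1.390 in (exactly 82/59)
Excess rainfall: 8.720 − 1.390 = 7.330 in; P > Ia so Q > 0
Q: (10812/1475)² ÷ (21062/1475) = 58449672/15533225 in (≈ 3.763 in)

Q = 58449672/15533225 in ≈ 3.763 in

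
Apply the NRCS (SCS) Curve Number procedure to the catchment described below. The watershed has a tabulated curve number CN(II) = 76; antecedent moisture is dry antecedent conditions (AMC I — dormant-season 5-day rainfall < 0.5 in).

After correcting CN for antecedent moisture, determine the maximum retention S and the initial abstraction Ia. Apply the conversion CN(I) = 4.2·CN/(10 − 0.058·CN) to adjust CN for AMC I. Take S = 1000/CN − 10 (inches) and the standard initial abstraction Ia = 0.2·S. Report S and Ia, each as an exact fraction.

S = 1000/133 in ≈ 7.519 in; Ia = 200/133 in ≈ 1.504 in

Adjust CN=76 to AMC I: 4.2·76/(10 − 0.058·76) → (1596/5) ÷ (699/125) = 13300/233 ≈ 57.082
Max retention: S = 1000/(13300/233) − 10 = 1000/133 in (≈ 7.519 in)
Ia = 0.2S: 0.2·7.519 = 1.504 in (exactly 200/133)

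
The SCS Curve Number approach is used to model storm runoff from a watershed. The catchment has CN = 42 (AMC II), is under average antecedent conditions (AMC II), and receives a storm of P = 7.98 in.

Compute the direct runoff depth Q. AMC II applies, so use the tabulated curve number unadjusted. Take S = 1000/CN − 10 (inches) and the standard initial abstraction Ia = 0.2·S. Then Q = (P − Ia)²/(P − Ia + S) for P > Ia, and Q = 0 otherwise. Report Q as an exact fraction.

Q = 30019441/20977950 in ≈ 1.431 in

CN(II) = 42; AMC II needs no correction.
Retention S: 1000/CN − 10 with CN=42.000 → S = 290/21 ≈ 13.810 in
Initial abstraction Ia = S/5 = (290/21)/5 = 58/21 ≈ 2.762 in
Since P=7.980 > Ia=2.762: effective rainfall P−Ia = 5479/1050 in
Q = (5479/1050)²/((5479/1050) + 290/21) = (30019441/1102500)/(19979/1050) = 30019441/20977950 in ≈ 1.431 in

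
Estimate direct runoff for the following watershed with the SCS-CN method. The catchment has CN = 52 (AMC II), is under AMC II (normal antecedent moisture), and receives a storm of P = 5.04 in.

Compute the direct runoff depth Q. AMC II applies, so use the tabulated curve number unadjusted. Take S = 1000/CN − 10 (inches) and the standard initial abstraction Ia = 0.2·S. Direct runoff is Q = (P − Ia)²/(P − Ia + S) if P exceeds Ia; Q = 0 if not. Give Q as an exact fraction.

Q = 179574/218725 in ≈ 0.821 in

CN(II) = 52; AMC II needs no correction.
Retention S: 1000/CN − 10 with CN=52.000 → S = 120/13 ≈ 9.231 in
Ia = 0.2·(120/13) = 24/13 in ≈ 1.846 in
P − Ia = 5.040 − 1.846 = 1038/325 ≈ 3.194 in (> 0, runoff occurs)
Runoff Q = (P−Ia)²/(P−Ia+S) = (3.194)²/(3.194+9.231) = 179574/218725 ≈ 0.821 in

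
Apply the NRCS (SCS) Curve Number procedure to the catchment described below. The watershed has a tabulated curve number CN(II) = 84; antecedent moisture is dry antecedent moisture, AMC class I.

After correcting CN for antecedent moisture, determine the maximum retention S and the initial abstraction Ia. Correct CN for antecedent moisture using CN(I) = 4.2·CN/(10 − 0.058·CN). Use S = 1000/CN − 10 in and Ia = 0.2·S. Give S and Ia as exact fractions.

S = 2000/441 in ≈ 4.535 in; Ia = 400/441 in ≈ 0.907 in

CN(I) from CN(II)=84: (4.2·84)/(10 − 0.058·84) = 44100/641 ≈ 68.799
Max retention: S = 1000/(44100/641) − 10 = 2000/441 in (≈ 4.535 in)
Ia = 0.2·(2000/441) = 400/441 in ≈ 0.907 in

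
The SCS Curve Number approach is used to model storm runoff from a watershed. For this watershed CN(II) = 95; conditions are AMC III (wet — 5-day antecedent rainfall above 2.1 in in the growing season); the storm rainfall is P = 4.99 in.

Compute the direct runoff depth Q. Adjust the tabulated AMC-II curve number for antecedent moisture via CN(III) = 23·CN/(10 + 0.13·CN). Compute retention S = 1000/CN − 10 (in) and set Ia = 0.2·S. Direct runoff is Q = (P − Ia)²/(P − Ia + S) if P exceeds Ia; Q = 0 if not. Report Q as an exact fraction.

Q = 46683219969/9878953100 in ≈ 4.726 in

Wet (AMC III): CN(III) = 23·95/(10 + 0.13·95) = 2185/(447/20) = 43700/447 ≈ 97.763
Max retention: S = 1000/(43700/447) − 10 = 100/437 in (≈ 0.229 in)
Initial abstraction Ia = S/5 = (100/437)/5 = 20/437 ≈ 0.046 in
Since P=4.990 > Ia=0.046: effective rainfall P−Ia = 216063/43700 in
Q: (216063/43700)² ÷ (226063/43700) = 46683219969/9878953100 in (≈ 4.726 in)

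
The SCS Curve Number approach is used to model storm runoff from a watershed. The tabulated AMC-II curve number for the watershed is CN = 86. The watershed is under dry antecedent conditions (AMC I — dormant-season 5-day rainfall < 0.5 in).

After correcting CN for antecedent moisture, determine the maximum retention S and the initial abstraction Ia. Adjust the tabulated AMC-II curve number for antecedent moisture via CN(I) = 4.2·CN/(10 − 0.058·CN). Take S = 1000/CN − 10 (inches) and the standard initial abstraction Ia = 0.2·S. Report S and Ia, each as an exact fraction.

S = 500/129 in ≈ 3.876 in; Ia = 100/129 in ≈ 0.775 in

Adjust CN=86 to AMC I: 4.2·86/(10 − 0.058·86) → (1806/5) ÷ (1253/250) = 12900/179 ≈ 72.067
Max retention: S = 1000/(12900/179) − 10 = 500/129 in (≈ 3.876 in)
Ia = 0.2S: 0.2·3.876 = 0.775 in (exactly 100/129)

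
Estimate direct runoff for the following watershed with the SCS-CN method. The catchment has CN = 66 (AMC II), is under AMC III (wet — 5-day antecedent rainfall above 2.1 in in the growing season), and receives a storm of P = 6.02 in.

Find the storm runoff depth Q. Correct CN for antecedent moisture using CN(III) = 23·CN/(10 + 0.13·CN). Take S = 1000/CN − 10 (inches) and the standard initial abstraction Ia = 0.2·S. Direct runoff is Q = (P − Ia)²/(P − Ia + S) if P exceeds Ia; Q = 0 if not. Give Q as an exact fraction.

Q = 44714908681/11250619050 in ≈ 3.974 in

CN(III) from CN(II)=66: (23·66)/(10 + 0.13·66) = 75900/929 ≈ 81.701
Max retention: S = 1000/(75900/929) − 10 = 1700/759 in (≈ 2.240 in)
Initial abstraction Ia = S/5 = (1700/759)/5 = 340/759 ≈ 0.448 in
P − Ia = 6.020 − 0.448 = 211459/37950 ≈ 5.572 in (> 0, runoff occurs)
Q: (211459/37950)² ÷ (296459/37950) = 44714908681/11250619050 in (≈ 3.974 in)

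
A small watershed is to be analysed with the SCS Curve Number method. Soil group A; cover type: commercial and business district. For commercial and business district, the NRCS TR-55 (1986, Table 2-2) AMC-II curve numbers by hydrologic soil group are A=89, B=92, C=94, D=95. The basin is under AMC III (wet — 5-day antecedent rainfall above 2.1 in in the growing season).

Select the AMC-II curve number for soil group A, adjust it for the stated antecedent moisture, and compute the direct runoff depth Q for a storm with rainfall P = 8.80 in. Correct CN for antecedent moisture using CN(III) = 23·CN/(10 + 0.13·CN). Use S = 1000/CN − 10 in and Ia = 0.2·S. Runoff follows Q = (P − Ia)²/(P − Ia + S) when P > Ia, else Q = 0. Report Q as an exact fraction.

Q = 179893296/21974545 in ≈ 8.186 in

NRCS table: commercial and business district, soil group A → CN(II) = 89
CN(III) from CN(II)=89: (23·89)/(10 + 0.13·89) = 204700/2157 ≈ 94.900
S = 1000/(204700/2157) − 10 = 1100/2047 in ≈ 0.537 in
Ia = 0.2·(1100/2047) = 220/2047 in ≈ 0.107 in
Excess rainfall: 8.800 − 0.107 = 8.693 in; P > Ia so Q > 0
Q = (88968/10235)²/((88968/10235) + 1100/2047) = (7915305024/104755225)/(94468/10235) = 179893296/21974545 in ≈ 8.186 in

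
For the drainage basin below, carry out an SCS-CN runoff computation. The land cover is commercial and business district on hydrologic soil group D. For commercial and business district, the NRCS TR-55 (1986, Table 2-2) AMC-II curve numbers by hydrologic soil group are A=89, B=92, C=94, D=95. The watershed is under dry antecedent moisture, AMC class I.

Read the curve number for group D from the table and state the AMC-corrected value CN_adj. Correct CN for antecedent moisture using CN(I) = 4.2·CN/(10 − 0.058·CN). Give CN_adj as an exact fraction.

NRCS table: commercial and business district, soil group D → CN(II) = 95
Dry (AMC I): CN(I) = 4.2·95/(10 − 0.058·95) = 399/(449/100) = 39900/449 ≈ 88.864

CN_adj = 39900/449 ≈ 88.864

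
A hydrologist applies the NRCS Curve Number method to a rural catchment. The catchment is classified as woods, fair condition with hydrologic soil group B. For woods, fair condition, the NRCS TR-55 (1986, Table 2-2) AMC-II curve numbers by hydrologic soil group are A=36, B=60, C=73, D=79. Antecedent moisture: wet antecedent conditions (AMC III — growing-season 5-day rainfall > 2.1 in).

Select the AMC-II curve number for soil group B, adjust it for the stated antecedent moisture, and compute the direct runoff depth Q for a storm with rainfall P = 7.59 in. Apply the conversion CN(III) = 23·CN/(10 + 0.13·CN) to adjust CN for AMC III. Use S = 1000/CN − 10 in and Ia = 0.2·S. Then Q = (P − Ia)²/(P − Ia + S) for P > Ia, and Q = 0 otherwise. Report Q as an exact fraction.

NRCS table: woods, fair condition, soil group B → CN(II) = 60
CN(III) from CN(II)=60: (23·60)/(10 + 0.13·60) = 6900/89 ≈ 77.528
S = 1000/(6900/89) − 10 = 200/69 in ≈ 2.899 in
Ia = 0.2S: 0.2·2.899 = 0.580 in (exactly 40/69)
Excess rainfall: 7.590 − 0.580 = 7.010 in; P > Ia so Q > 0
Runoff Q = (P−Ia)²/(P−Ia+S) = (7.010)²/(7.010+2.899) = 2339753641/471759900 ≈ 4.960 in

Q = 2339753641/471759900 in ≈ 4.960 in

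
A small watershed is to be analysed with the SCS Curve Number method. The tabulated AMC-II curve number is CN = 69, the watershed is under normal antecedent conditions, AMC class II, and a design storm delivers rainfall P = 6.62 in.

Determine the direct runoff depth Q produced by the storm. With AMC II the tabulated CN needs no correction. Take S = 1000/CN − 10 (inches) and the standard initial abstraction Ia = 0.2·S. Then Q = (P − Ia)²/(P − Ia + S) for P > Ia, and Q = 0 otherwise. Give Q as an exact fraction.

Average conditions: CN = 69 (no AMC adjustment).
Retention S: 1000/CN − 10 with CN=69.000 → S = 310/69 ≈ 4.493 in
Ia = 0.2·(310/69) = 62/69 in ≈ 0.899 in
P − Ia = 6.620 − 0.899 = 19739/3450 ≈ 5.721 in (> 0, runoff occurs)
Q: (19739/3450)² ÷ (35239/3450) = 389628121/121574550 in (≈ 3.205 in)

Q = 389628121/121574550 in ≈ 3.205 in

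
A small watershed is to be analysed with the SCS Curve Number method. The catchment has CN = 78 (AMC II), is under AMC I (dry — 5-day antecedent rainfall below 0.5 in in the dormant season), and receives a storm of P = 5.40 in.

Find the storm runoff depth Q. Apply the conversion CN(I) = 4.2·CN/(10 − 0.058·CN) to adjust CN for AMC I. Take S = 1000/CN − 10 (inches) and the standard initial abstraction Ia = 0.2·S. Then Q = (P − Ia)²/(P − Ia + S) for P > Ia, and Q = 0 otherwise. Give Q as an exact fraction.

Q = 275991769/180642735 in ≈ 1.528 in

CN(I) from CN(II)=78: (4.2·78)/(10 − 0.058·78) = 81900/1369 ≈ 59.825
Retention S: 1000/CN − 10 with CN=59.825 → S = 5500/819 ≈ 6.716 in
Initial abstraction Ia = S/5 = (5500/819)/5 = 1100/819 ≈ 1.343 in
P − Ia = 5.400 − 1.343 = 16613/4095 ≈ 4.057 in (> 0, runoff occurs)
Q: (16613/4095)² ÷ (44113/4095) = 275991769/180642735 in (≈ 1.528 in)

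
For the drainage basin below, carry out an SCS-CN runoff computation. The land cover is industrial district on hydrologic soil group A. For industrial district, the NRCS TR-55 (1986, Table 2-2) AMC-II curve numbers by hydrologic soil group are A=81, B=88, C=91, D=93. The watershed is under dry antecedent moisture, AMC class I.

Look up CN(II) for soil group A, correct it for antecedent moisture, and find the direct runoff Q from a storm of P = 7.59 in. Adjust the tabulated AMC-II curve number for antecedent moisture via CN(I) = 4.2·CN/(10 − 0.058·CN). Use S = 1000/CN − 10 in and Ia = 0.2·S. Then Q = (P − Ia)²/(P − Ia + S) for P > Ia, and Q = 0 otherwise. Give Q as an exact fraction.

NRCS table: industrial district, soil group A → CN(II) = 81
CN(I) from CN(II)=81: (4.2·81)/(10 − 0.058·81) = 170100/2651 ≈ 64.164
S = 1000/(170100/2651) − 10 = 9500/1701 in ≈ 5.585 in
Initial abstraction Ia = S/5 = (9500/1701)/5 = 1900/1701 ≈ 1.117 in
Since P=7.590 > Ia=1.117: effective rainfall P−Ia = 1101059/170100 in
Q = (1101059/170100)²/((1101059/170100) + 9500/1701) = (1212330921481/28934010000)/(2051059/170100) = 1212330921481/348885135900 in ≈ 3.475 in

Q = 1212330921481/348885135900 in ≈ 3.475 in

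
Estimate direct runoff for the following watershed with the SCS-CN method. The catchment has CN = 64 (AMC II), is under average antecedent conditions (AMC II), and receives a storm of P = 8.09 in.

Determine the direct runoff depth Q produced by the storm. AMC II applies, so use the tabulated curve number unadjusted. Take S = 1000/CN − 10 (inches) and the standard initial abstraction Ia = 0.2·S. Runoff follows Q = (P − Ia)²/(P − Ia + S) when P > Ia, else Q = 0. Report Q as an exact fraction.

CN(II) = 64; AMC II needs no correction.
Max retention: S = 1000/64 − 10 = 45/8 in (≈ 5.625 in)
Ia = 0.2·(45/8) = 9/8 in ≈ 1.125 in
Excess rainfall: 8.090 − 1.125 = 6.965 in; P > Ia so Q > 0
Runoff Q = (P−Ia)²/(P−Ia+S) = (6.965)²/(6.965+5.625) = 1940449/503600 ≈ 3.853 in

Q = 1940449/503600 in ≈ 3.853 in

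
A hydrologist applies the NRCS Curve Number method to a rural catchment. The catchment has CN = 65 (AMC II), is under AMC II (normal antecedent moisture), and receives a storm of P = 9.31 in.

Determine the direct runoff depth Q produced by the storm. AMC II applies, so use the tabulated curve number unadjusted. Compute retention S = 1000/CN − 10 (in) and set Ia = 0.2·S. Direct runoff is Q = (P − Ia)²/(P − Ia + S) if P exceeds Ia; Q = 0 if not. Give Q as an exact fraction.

Average conditions: CN = 65 (no AMC adjustment).
Retention S: 1000/CN − 10 with CN=65.000 → S = 70/13 ≈ 5.385 in
Ia = 0.2S: 0.2·5.385 = 1.077 in (exactly 14/13)
P − Ia = 9.310 − 1.077 = 10703/1300 ≈ 8.233 in (> 0, runoff occurs)
Q: (10703/1300)² ÷ (17703/1300) = 16364887/3287700 in (≈ 4.978 in)

Q = 16364887/3287700 in ≈ 4.978 in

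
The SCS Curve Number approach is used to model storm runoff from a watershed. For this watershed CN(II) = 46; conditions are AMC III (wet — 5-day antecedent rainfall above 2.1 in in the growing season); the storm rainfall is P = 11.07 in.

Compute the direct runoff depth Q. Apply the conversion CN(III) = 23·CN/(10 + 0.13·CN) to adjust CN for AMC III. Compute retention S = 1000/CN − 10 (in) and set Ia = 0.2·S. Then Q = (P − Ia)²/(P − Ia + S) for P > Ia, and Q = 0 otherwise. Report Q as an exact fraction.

CN(III) from CN(II)=46: (23·46)/(10 + 0.13·46) = 52900/799 ≈ 66.208
Max retention: S = 1000/(52900/799) − 10 = 2700/529 in (≈ 5.104 in)
Initial abstraction Ia = S/5 = (2700/529)/5 = 540/529 ≈ 1.021 in
Since P=11.070 > Ia=1.021: effective rainfall P−Ia = 531603/52900 in
Q = (531603/52900)²/((531603/52900) + 2700/529) = (282601749609/2798410000)/(801603/52900) = 10466731467/1570548100 in ≈ 6.664 in

Q = 10466731467/1570548100 in ≈ 6.664 in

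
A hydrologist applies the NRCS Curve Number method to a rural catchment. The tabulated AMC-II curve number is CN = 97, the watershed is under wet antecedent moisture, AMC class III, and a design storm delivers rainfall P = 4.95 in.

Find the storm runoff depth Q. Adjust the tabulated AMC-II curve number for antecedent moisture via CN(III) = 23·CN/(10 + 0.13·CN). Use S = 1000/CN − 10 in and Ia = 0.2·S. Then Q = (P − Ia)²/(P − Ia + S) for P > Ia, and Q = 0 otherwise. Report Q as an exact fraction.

Wet (AMC III): CN(III) = 23·97/(10 + 0.13·97) = 2231/(2261/100) = 223100/2261 ≈ 98.673
Retention S: 1000/CN − 10 with CN=98.673 → S = 300/2231 ≈ 0.134 in
Ia = 0.2·(300/2231) = 60/2231 in ≈ 0.027 in
Since P=4.950 > Ia=0.027: effective rainfall P−Ia = 219669/44620 in
Runoff Q = (P−Ia)²/(P−Ia+S) = (4.923)²/(4.923+0.134) = 16084823187/3356450260 ≈ 4.792 in

Q = 16084823187/3356450260 in ≈ 4.792 in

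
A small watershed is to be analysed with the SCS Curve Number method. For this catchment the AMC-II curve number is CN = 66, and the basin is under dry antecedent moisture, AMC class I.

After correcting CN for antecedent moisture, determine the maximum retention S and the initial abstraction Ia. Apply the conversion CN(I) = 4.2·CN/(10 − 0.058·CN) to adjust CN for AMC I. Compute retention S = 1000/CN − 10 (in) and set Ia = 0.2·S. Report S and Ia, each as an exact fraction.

S = 8500/693 in ≈ 12.266 in; Ia = 1700/693 in ≈ 2.453 in

CN(I) from CN(II)=66: (4.2·66)/(10 − 0.058·66) = 69300/1543 ≈ 44.913
Max retention: S = 1000/(69300/1543) − 10 = 8500/693 in (≈ 12.266 in)
Ia = 0.2·(8500/693) = 1700/693 in ≈ 2.453 in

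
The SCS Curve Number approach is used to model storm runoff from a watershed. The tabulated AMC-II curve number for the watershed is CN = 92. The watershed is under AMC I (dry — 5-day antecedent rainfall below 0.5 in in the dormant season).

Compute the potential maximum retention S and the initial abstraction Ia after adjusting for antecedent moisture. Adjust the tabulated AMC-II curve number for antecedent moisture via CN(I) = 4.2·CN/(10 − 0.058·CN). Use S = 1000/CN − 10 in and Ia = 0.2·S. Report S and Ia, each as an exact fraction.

S = 1000/483 in ≈ 2.070 in; Ia = 200/483 in ≈ 0.414 in

Dry (AMC I): CN(I) = 4.2·92/(10 − 0.058·92) = (1932/5)/(583/125) = 48300/583 ≈ 82.847
Retention S: 1000/CN − 10 with CN=82.847 → S = 1000/483 ≈ 2.070 in
Ia = 0.2S: 0.2·2.070 = 0.414 in (exactly 200/483)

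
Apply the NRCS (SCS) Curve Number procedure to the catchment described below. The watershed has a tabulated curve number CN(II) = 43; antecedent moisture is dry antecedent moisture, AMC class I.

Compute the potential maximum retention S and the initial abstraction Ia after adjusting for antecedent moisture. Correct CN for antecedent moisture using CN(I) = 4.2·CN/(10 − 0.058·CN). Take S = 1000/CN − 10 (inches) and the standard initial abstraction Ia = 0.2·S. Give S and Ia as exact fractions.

S = 9500/301 in ≈ 31.561 in; Ia = 1900/301 in ≈ 6.312 in

Adjust CN=43 to AMC I: 4.2·43/(10 − 0.058·43) → (903/5) ÷ (3753/500) = 30100/1251 ≈ 24.061
Max retention: S = 1000/(30100/1251) − 10 = 9500/301 in (≈ 31.561 in)
Ia = 0.2S: 0.2·31.561 = 6.312 in (exactly 1900/301)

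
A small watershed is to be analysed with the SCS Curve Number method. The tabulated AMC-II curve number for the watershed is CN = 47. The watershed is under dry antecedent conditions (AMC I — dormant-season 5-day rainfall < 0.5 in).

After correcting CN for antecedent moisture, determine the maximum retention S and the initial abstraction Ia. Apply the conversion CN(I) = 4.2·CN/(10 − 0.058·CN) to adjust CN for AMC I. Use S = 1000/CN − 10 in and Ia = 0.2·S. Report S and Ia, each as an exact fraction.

S = 26500/987 in ≈ 26.849 in; Ia = 5300/987 in ≈ 5.370 in

CN(I) from CN(II)=47: (4.2·47)/(10 − 0.058·47) = 98700/3637 ≈ 27.138
Max retention: S = 1000/(98700/3637) − 10 = 26500/987 in (≈ 26.849 in)
Ia = 0.2·(26500/987) = 5300/987 in ≈ 5.370 in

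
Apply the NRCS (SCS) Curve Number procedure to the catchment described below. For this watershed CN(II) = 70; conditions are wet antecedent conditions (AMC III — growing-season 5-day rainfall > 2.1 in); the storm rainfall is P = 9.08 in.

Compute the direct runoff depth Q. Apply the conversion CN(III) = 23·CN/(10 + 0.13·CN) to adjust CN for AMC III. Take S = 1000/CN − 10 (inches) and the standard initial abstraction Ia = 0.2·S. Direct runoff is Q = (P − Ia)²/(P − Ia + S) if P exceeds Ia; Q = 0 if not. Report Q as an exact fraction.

Adjust CN=70 to AMC III: 23·70/(10 + 0.13·70) → 1610 ÷ (191/10) = 16100/191 ≈ 84.293
Max retention: S = 1000/(16100/191) − 10 = 300/161 in (≈ 1.863 in)
Ia = 0.2·(300/161) = 60/161 in ≈ 0.373 in
Since P=9.080 > Ia=0.373: effective rainfall P−Ia = 35047/4025 in
Runoff Q = (P−Ia)²/(P−Ia+S) = (8.707)²/(8.707+1.863) = 1228292209/171251675 ≈ 7.172 in

Q = 1228292209/171251675 in ≈ 7.172 in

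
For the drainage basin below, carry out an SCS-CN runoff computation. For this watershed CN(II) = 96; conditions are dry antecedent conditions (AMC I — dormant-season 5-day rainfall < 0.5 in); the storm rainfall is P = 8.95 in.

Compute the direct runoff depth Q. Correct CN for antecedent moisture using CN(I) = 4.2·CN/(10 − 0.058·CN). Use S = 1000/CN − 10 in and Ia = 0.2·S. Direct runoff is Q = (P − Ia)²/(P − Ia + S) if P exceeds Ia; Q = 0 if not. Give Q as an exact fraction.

Q = 121594729/15469020 in ≈ 7.861 in

Adjust CN=96 to AMC I: 4.2·96/(10 − 0.058·96) → (2016/5) ÷ (554/125) = 25200/277 ≈ 90.975
S = 1000/(25200/277) − 10 = 125/126 in ≈ 0.992 in
Initial abstraction Ia = S/5 = (125/126)/5 = 25/126 ≈ 0.198 in
Excess rainfall: 8.950 − 0.198 = 8.752 in; P > Ia so Q > 0
Runoff Q = (P−Ia)²/(P−Ia+S) = (8.752)²/(8.752+0.992) = 121594729/15469020 ≈ 7.861 in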